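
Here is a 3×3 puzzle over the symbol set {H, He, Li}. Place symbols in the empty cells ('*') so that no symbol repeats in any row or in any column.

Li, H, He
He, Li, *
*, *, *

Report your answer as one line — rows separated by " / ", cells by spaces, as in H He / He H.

At row 2, column 3: row 2 has {He,Li}; column 3 has {He}; that leaves H.
At row 3, column 1: row 3 is empty so far; column 1 has {He,Li}; that leaves H.
At row 3, column 2: row 3 has {H}; column 2 has {H,Li}; that leaves He.
At row 3, column 3: row 3 has {H,He}; column 3 has {H,He}; that leaves Li.

Li H He / He Li H / H He Li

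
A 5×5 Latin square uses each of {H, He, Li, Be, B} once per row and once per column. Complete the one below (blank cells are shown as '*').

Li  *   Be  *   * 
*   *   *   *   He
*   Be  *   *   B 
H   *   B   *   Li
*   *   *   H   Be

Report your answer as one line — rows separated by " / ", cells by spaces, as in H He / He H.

At row 1, column 5: row 1 has {Li,Be}; column 5 has {He,Li,Be,B}; that leaves H.
At row 3, column 1: row 3 has {Be,B}; column 1 has {H,Li}; that leaves He.
At row 3, column 4: row 3 has {He,Be,B}; column 4 has {H}; that leaves Li.
At row 4, column 2: row 4 has {H,Li,B}; column 2 has {Be}; that leaves He.
At row 4, column 4: row 4 has {H,He,Li,B}; column 4 has {H,Li}; that leaves Be.
At row 5, column 1: row 5 has {H,Be}; column 1 has {H,He,Li}; that leaves B.
At row 5, column 2: row 5 has {H,Be,B}; column 2 has {He,Be}; that leaves Li.
At row 5, column 3: row 5 has {H,Li,Be,B}; column 3 has {Be,B}; that leaves He.
At row 1, column 2: row 1 has {H,Li,Be}; column 2 has {He,Li,Be}; that leaves B.
At row 1, column 4: row 1 has {H,Li,Be,B}; column 4 has {H,Li,Be}; that leaves He.
At row 2, column 1: row 2 has {He}; column 1 has {H,He,Li,B}; that leaves Be.
At row 2, column 2: row 2 has {He,Be}; column 2 has {He,Li,Be,B}; that leaves H.
At row 2, column 3: row 2 has {H,He,Be}; column 3 has {He,Be,B}; that leaves Li.
At row 2, column 4: row 2 has {H,He,Li,Be}; column 4 has {H,He,Li,Be}; that leaves B.
At row 3, column 3: row 3 has {He,Li,Be,B}; column 3 has {He,Li,Be,B}; that leaves H.

Li B Be He H / Be H Li B He / He Be H Li B / H He B Be Li / B Li He H Be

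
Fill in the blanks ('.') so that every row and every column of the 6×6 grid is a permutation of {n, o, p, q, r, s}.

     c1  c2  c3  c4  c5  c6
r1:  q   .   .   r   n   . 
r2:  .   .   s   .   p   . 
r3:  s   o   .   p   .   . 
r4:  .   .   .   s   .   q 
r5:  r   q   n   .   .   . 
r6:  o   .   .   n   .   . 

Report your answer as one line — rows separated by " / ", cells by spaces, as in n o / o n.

q p o r n s / n r s q p o / s o q p r n / p n r s o q / r q n o s p / o s p n q r

(r2,c1): row 2 has {p,s}; column 1 has {o,q,r,s}, so it must be n.
(r2,c2): row 2 has {n,p,s}; column 2 has {o,q}, so it must be r.
(r2,c6): row 2 has {n,p,r,s}; column 6 has {q}, so it must be o.
(r4,c1): row 4 has {q,s}; column 1 has {n,o,q,r,s}, so it must be p.
(r4,c2): row 4 has {p,q,s}; column 2 has {o,q,r}, so it must be n.
(r5,c4): row 5 has {n,q,r}; column 4 has {n,p,r,s}, so it must be o.
(r5,c5): row 5 has {n,o,q,r}; column 5 has {n,p}, so it must be s.
(r5,c6): row 5 has {n,o,q,r,s}; column 6 has {o,q}, so it must be p.
(r1,c6): row 1 has {n,q,r}; column 6 has {o,p,q}, so it must be s.
(r2,c4): row 2 has {n,o,p,r,s}; column 4 has {n,o,p,r,s}, so it must be q.
(r6,c6): row 6 has {n,o}; column 6 has {o,p,q,s}, so it must be r.
(r1,c2): row 1 has {n,q,r,s}; column 2 has {n,o,q,r}, so it must be p.
(r1,c3): row 1 has {n,p,q,r,s}; column 3 has {n,s}, so it must be o.
(r3,c6): row 3 has {o,p,s}; column 6 has {o,p,q,r,s}, so it must be n.
(r4,c3): row 4 has {n,p,q,s}; column 3 has {n,o,s}, so it must be r.
(r4,c5): row 4 has {n,p,q,r,s}; column 5 has {n,p,s}, so it must be o.
(r6,c2): row 6 has {n,o,r}; column 2 has {n,o,p,q,r}, so it must be s.
(r6,c5): row 6 has {n,o,r,s}; column 5 has {n,o,p,s}, so it must be q.
(r3,c3): row 3 has {n,o,p,s}; column 3 has {n,o,r,s}, so it must be q.
(r3,c5): row 3 has {n,o,p,q,s}; column 5 has {n,o,p,q,s}, so it must be r.
(r6,c3): row 6 has {n,o,q,r,s}; column 3 has {n,o,q,r,s}, so it must be p.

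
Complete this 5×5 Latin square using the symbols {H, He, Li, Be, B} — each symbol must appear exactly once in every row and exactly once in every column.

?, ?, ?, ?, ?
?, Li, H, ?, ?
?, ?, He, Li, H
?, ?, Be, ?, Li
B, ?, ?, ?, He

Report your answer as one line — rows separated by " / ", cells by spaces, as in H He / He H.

Li H B He Be / He Li H Be B / Be B He Li H / H He Be B Li / B Be Li H He

(r3,c1): row 3 has {H,He,Li}; column 1 has {B}, so it must be Be.
(r3,c2): row 3 has {H,He,Li,Be}; column 2 has {Li}, so it must be B.
(r5,c3): row 5 has {He,B}; column 3 has {H,He,Be}, so it must be Li.
(r1,c3): row 1 is empty so far; column 3 has {H,He,Li,Be}, so it must be B.
(r1,c5): row 1 has {B}; column 5 has {H,He,Li}, so it must be Be.
(r2,c1): row 2 has {H,Li}; column 1 has {Be,B}, so it must be He.
(r2,c5): row 2 has {H,He,Li}; column 5 has {H,He,Li,Be}, so it must be B.
(r4,c1): row 4 has {Li,Be}; column 1 has {He,Be,B}, so it must be H.
(r4,c2): row 4 has {H,Li,Be}; column 2 has {Li,B}, so it must be He.
(r4,c4): row 4 has {H,He,Li,Be}; column 4 has {Li}, so it must be B.
(r1,c1): row 1 has {Be,B}; column 1 has {H,He,Be,B}, so it must be Li.
(r1,c2): row 1 has {Li,Be,B}; column 2 has {He,Li,B}, so it must be H.
(r1,c4): row 1 has {H,Li,Be,B}; column 4 has {Li,B}, so it must be He.
(r2,c4): row 2 has {H,He,Li,B}; column 4 has {He,Li,B}, so it must be Be.
(r5,c2): row 5 has {He,Li,B}; column 2 has {H,He,Li,B}, so it must be Be.
(r5,c4): row 5 has {He,Li,Be,B}; column 4 has {He,Li,Be,B}, so it must be H.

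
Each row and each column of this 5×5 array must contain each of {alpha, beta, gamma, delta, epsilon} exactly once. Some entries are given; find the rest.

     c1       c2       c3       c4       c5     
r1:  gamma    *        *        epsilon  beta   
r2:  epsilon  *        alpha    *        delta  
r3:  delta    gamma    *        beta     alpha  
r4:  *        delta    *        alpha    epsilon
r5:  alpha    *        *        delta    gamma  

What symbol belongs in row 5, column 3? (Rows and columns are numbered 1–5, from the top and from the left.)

row 1 has {beta,gamma,epsilon}; column 2 has {gamma,delta} — only alpha is left for (r1,c2).
row 1 has {alpha,beta,gamma,epsilon}; column 3 has {alpha} — only delta is left for (r1,c3).
row 2 has {alpha,delta,epsilon}; column 2 has {alpha,gamma,delta} — only beta is left for (r2,c2).
row 2 has {alpha,beta,delta,epsilon}; column 4 has {alpha,beta,delta,epsilon} — only gamma is left for (r2,c4).
row 3 has {alpha,beta,gamma,delta}; column 3 has {alpha,delta} — only epsilon is left for (r3,c3).
row 4 has {alpha,delta,epsilon}; column 1 has {alpha,gamma,delta,epsilon} — only beta is left for (r4,c1).
row 4 has {alpha,beta,delta,epsilon}; column 3 has {alpha,delta,epsilon} — only gamma is left for (r4,c3).
row 5 has {alpha,gamma,delta}; column 2 has {alpha,beta,gamma,delta} — only epsilon is left for (r5,c2).
row 5 has {alpha,gamma,delta,epsilon}; column 3 has {alpha,gamma,delta,epsilon} — only beta is left for (r5,c3).

beta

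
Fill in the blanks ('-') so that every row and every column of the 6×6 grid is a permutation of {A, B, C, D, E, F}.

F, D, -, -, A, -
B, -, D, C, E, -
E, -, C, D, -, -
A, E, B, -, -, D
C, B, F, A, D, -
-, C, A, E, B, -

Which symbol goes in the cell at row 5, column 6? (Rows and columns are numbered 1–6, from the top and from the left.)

Cell (r1,c3): row 1 has {A,D,F}; column 3 has {A,B,C,D,F} → E.
Cell (r1,c4): row 1 has {A,D,E,F}; column 4 has {A,C,D,E} → B.
Cell (r1,c6): row 1 has {A,B,D,E,F}; column 6 has {D} → C.
Cell (r3,c5): row 3 has {C,D,E}; column 5 has {A,B,D,E} → F.
Cell (r4,c4): row 4 has {A,B,D,E}; column 4 has {A,B,C,D,E} → F.
Cell (r4,c5): row 4 has {A,B,D,E,F}; column 5 has {A,B,D,E,F} → C.
Cell (r5,c6): row 5 has {A,B,C,D,F}; column 6 has {C,D} → E.

E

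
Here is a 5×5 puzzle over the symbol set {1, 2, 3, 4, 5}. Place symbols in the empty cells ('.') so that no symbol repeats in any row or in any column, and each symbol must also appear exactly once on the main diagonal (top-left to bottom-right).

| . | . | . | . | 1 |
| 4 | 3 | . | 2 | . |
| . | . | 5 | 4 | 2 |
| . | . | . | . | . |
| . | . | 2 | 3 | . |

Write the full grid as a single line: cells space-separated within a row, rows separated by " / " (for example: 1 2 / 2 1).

2 4 3 5 1 / 4 3 1 2 5 / 3 1 5 4 2 / 5 2 4 1 3 / 1 5 2 3 4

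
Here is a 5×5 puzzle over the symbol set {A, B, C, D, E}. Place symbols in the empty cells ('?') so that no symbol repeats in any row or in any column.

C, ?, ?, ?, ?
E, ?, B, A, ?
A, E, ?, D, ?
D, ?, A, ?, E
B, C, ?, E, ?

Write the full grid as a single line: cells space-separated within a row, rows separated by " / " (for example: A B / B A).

C A E B D / E D B A C / A E C D B / D B A C E / B C D E A

(r1,c4): row 1 has {C}; column 4 has {A,D,E}, so it must be B.
(r2,c2): row 2 has {A,B,E}; column 2 has {C,E}, so it must be D.
(r2,c5): row 2 has {A,B,D,E}; column 5 has {E}, so it must be C.
(r3,c3): row 3 has {A,D,E}; column 3 has {A,B}, so it must be C.
(r3,c5): row 3 has {A,C,D,E}; column 5 has {C,E}, so it must be B.
(r4,c2): row 4 has {A,D,E}; column 2 has {C,D,E}, so it must be B.
(r4,c4): row 4 has {A,B,D,E}; column 4 has {A,B,D,E}, so it must be C.
(r5,c3): row 5 has {B,C,E}; column 3 has {A,B,C}, so it must be D.
(r5,c5): row 5 has {B,C,D,E}; column 5 has {B,C,E}, so it must be A.
(r1,c2): row 1 has {B,C}; column 2 has {B,C,D,E}, so it must be A.
(r1,c3): row 1 has {A,B,C}; column 3 has {A,B,C,D}, so it must be E.
(r1,c5): row 1 has {A,B,C,E}; column 5 has {A,B,C,E}, so it must be D.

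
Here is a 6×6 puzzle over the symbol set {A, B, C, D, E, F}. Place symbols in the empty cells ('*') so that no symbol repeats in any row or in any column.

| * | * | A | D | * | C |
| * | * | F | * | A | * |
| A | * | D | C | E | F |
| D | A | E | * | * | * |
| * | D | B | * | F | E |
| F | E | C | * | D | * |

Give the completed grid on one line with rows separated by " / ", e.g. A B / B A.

E F A D B C / B C F E A D / A B D C E F / D A E F C B / C D B A F E / F E C B D A

At row 1, column 5: row 1 has {A,C,D}; column 5 has {A,D,E,F}; that leaves B.
At row 3, column 2: row 3 has {A,C,D,E,F}; column 2 has {A,D,E}; that leaves B.
At row 4, column 5: row 4 has {A,D,E}; column 5 has {A,B,D,E,F}; that leaves C.
At row 4, column 6: row 4 has {A,C,D,E}; column 6 has {C,E,F}; that leaves B.
At row 5, column 1: row 5 has {B,D,E,F}; column 1 has {A,D,F}; that leaves C.
At row 5, column 4: row 5 has {B,C,D,E,F}; column 4 has {C,D}; that leaves A.
At row 6, column 4: row 6 has {C,D,E,F}; column 4 has {A,C,D}; that leaves B.
At row 6, column 6: row 6 has {B,C,D,E,F}; column 6 has {B,C,E,F}; that leaves A.
At row 1, column 1: row 1 has {A,B,C,D}; column 1 has {A,C,D,F}; that leaves E.
At row 1, column 2: row 1 has {A,B,C,D,E}; column 2 has {A,B,D,E}; that leaves F.
At row 2, column 1: row 2 has {A,F}; column 1 has {A,C,D,E,F}; that leaves B.
At row 2, column 2: row 2 has {A,B,F}; column 2 has {A,B,D,E,F}; that leaves C.
At row 2, column 4: row 2 has {A,B,C,F}; column 4 has {A,B,C,D}; that leaves E.
At row 2, column 6: row 2 has {A,B,C,E,F}; column 6 has {A,B,C,E,F}; that leaves D.
At row 4, column 4: row 4 has {A,B,C,D,E}; column 4 has {A,B,C,D,E}; that leaves F.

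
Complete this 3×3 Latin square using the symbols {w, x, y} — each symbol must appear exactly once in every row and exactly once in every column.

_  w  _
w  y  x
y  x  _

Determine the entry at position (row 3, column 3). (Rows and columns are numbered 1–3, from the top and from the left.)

w

Cell (r1,c1): row 1 has {w}; column 1 has {w,y} → x.
Cell (r1,c3): row 1 has {w,x}; column 3 has {x} → y.
Cell (r3,c3): row 3 has {x,y}; column 3 has {x,y} → w.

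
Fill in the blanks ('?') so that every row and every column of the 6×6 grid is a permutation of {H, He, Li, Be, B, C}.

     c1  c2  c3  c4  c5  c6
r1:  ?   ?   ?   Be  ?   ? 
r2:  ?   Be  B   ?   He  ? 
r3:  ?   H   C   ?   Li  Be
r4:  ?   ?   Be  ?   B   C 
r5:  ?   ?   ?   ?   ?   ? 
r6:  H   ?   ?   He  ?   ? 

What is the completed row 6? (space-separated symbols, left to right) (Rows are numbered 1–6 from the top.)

H C Li He Be B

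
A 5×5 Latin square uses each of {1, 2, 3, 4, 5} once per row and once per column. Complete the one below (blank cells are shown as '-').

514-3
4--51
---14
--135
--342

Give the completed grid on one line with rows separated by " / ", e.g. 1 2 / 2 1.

5 1 4 2 3 / 4 3 2 5 1 / 3 2 5 1 4 / 2 4 1 3 5 / 1 5 3 4 2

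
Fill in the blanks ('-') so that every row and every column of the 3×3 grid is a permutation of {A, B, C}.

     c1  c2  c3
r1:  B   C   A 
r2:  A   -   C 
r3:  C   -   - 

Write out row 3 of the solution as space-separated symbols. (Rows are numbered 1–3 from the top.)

C A B

Cell (r2,c2): row 2 has {A,C}; column 2 has {C} → B.
Cell (r3,c2): row 3 has {C}; column 2 has {B,C} → A.
Cell (r3,c3): row 3 has {A,C}; column 3 has {A,C} → B.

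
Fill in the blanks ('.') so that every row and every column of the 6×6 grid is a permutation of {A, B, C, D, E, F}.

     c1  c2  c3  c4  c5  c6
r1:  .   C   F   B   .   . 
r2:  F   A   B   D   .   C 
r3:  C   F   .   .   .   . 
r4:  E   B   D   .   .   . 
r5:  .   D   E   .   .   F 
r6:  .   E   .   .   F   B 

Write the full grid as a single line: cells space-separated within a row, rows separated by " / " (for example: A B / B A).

A C F B D E / F A B D E C / C F A E B D / E B D F C A / B D E C A F / D E C A F B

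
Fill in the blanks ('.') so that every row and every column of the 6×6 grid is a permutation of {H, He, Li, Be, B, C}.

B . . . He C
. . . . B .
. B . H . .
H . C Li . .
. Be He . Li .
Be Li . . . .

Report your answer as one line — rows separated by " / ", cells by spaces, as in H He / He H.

B H Li Be He C / Li C H He B Be / He B Be H C Li / H He C Li Be B / C Be He B Li H / Be Li B C H He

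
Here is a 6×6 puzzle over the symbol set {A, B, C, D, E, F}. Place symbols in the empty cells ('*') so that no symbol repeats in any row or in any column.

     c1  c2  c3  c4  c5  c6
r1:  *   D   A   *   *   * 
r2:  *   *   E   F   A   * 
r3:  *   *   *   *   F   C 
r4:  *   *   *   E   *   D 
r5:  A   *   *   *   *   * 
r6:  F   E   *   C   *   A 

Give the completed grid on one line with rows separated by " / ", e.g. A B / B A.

C D A B E F / D C E F A B / E B D A F C / B A F E C D / A F C D B E / F E B C D A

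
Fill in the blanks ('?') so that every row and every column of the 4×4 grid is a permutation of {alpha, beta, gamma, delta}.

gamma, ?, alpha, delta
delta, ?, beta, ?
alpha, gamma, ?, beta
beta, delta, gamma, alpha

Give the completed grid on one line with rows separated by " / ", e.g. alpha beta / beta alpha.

At row 1, column 2: row 1 has {alpha,gamma,delta}; column 2 has {gamma,delta}; that leaves beta.
At row 2, column 2: row 2 has {beta,delta}; column 2 has {beta,gamma,delta}; that leaves alpha.
At row 2, column 4: row 2 has {alpha,beta,delta}; column 4 has {alpha,beta,delta}; that leaves gamma.
At row 3, column 3: row 3 has {alpha,beta,gamma}; column 3 has {alpha,beta,gamma}; that leaves delta.

gamma beta alpha delta / delta alpha beta gamma / alpha gamma delta beta / beta delta gamma alpha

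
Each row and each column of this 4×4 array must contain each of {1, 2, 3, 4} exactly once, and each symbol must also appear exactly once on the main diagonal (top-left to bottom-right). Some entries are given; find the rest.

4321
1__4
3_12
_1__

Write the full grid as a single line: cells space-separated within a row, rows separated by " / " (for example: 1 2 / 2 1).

4 3 2 1 / 1 2 3 4 / 3 4 1 2 / 2 1 4 3

(r2,c2) = 2
(r2,c3) = 3
(r3,c2) = 4
(r4,c1) = 2
(r4,c3) = 4
(r4,c4) = 3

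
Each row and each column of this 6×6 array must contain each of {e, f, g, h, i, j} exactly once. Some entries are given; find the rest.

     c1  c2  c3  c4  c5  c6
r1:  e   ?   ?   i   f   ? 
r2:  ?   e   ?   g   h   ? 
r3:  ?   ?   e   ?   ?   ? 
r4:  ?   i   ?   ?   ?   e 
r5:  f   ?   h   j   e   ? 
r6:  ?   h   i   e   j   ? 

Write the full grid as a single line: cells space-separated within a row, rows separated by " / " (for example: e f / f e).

Cell (r4,c5): row 4 has {e,i}; column 5 has {e,f,h,j} → g.
Cell (r5,c2): row 5 has {e,f,h,j}; column 2 has {e,h,i} → g.
Cell (r5,c6): row 5 has {e,f,g,h,j}; column 6 has {e} → i.
Cell (r6,c1): row 6 has {e,h,i,j}; column 1 has {e,f} → g.
Cell (r6,c6): row 6 has {e,g,h,i,j}; column 6 has {e,i} → f.
Cell (r1,c2): row 1 has {e,f,i}; column 2 has {e,g,h,i} → j.
Cell (r1,c3): row 1 has {e,f,i,j}; column 3 has {e,h,i} → g.
Cell (r1,c6): row 1 has {e,f,g,i,j}; column 6 has {e,f,i} → h.
Cell (r2,c6): row 2 has {e,g,h}; column 6 has {e,f,h,i} → j.
Cell (r3,c2): row 3 has {e}; column 2 has {e,g,h,i,j} → f.
Cell (r3,c4): row 3 has {e,f}; column 4 has {e,g,i,j} → h.
Cell (r3,c5): row 3 has {e,f,h}; column 5 has {e,f,g,h,j} → i.
Cell (r3,c6): row 3 has {e,f,h,i}; column 6 has {e,f,h,i,j} → g.
Cell (r4,c4): row 4 has {e,g,i}; column 4 has {e,g,h,i,j} → f.
Cell (r2,c1): row 2 has {e,g,h,j}; column 1 has {e,f,g} → i.
Cell (r2,c3): row 2 has {e,g,h,i,j}; column 3 has {e,g,h,i} → f.
Cell (r3,c1): row 3 has {e,f,g,h,i}; column 1 has {e,f,g,i} → j.
Cell (r4,c1): row 4 has {e,f,g,i}; column 1 has {e,f,g,i,j} → h.
Cell (r4,c3): row 4 has {e,f,g,h,i}; column 3 has {e,f,g,h,i} → j.

e j g i f h / i e f g h j / j f e h i g / h i j f g e / f g h j e i / g h i e j f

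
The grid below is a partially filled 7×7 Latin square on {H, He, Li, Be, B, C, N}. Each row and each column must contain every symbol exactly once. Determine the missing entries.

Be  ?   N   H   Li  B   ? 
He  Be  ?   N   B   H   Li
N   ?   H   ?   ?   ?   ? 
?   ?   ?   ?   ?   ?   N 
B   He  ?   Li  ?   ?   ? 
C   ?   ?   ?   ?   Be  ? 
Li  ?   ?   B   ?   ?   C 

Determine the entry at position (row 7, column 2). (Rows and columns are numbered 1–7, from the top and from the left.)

H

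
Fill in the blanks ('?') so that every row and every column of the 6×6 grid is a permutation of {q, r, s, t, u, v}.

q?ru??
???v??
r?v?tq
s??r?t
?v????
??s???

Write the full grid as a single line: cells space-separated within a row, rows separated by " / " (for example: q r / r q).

q t r u s v / t s q v u r / r u v s t q / s q u r v t / u v t q r s / v r s t q u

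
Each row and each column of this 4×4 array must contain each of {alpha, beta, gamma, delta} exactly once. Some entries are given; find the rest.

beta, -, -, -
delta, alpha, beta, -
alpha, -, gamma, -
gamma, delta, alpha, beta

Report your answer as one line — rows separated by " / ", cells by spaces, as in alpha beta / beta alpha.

beta gamma delta alpha / delta alpha beta gamma / alpha beta gamma delta / gamma delta alpha beta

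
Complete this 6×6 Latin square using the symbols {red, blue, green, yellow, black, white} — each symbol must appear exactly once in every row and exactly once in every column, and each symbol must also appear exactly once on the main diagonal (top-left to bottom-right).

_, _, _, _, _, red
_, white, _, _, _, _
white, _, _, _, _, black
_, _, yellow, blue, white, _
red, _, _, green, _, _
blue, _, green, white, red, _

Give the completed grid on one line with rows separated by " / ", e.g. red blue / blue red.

green blue white black yellow red / yellow white black red green blue / white green red yellow blue black / black red yellow blue white green / red yellow blue green black white / blue black green white red yellow

At row 3, column 3: row 3 has {black,white}; column 3 has {green,yellow}; the diagonal has {blue,white}; that leaves red.
At row 3, column 4: row 3 has {red,black,white}; column 4 has {blue,green,white}; that leaves yellow.
At row 4, column 6: row 4 has {blue,yellow,white}; column 6 has {red,black}; that leaves green.
At row 6, column 6: row 6 has {red,blue,green,white}; column 6 has {red,green,black}; the diagonal has {red,blue,white}; that leaves yellow.
At row 1, column 4: row 1 has {red}; column 4 has {blue,green,yellow,white}; that leaves black.
At row 2, column 4: row 2 has {white}; column 4 has {blue,green,yellow,black,white}; that leaves red.
At row 2, column 6: row 2 has {red,white}; column 6 has {red,green,yellow,black}; that leaves blue.
At row 4, column 1: row 4 has {blue,green,yellow,white}; column 1 has {red,blue,white}; that leaves black.
At row 4, column 2: row 4 has {blue,green,yellow,black,white}; column 2 has {white}; that leaves red.
At row 5, column 5: row 5 has {red,green}; column 5 has {red,white}; the diagonal has {red,blue,yellow,white}; that leaves black.
At row 5, column 6: row 5 has {red,green,black}; column 6 has {red,blue,green,yellow,black}; that leaves white.
At row 6, column 2: row 6 has {red,blue,green,yellow,white}; column 2 has {red,white}; that leaves black.
At row 1, column 1: row 1 has {red,black}; column 1 has {red,blue,black,white}; the diagonal has {red,blue,yellow,black,white}; that leaves green.
At row 2, column 1: row 2 has {red,blue,white}; column 1 has {red,blue,green,black,white}; that leaves yellow.
At row 2, column 3: row 2 has {red,blue,yellow,white}; column 3 has {red,green,yellow}; that leaves black.
At row 2, column 5: row 2 has {red,blue,yellow,black,white}; column 5 has {red,black,white}; that leaves green.
At row 3, column 5: row 3 has {red,yellow,black,white}; column 5 has {red,green,black,white}; that leaves blue.
At row 5, column 3: row 5 has {red,green,black,white}; column 3 has {red,green,yellow,black}; that leaves blue.
At row 1, column 3: row 1 has {red,green,black}; column 3 has {red,blue,green,yellow,black}; that leaves white.
At row 1, column 5: row 1 has {red,green,black,white}; column 5 has {red,blue,green,black,white}; that leaves yellow.
At row 3, column 2: row 3 has {red,blue,yellow,black,white}; column 2 has {red,black,white}; that leaves green.
At row 5, column 2: row 5 has {red,blue,green,black,white}; column 2 has {red,green,black,white}; that leaves yellow.
At row 1, column 2: row 1 has {red,green,yellow,black,white}; column 2 has {red,green,yellow,black,white}; that leaves blue.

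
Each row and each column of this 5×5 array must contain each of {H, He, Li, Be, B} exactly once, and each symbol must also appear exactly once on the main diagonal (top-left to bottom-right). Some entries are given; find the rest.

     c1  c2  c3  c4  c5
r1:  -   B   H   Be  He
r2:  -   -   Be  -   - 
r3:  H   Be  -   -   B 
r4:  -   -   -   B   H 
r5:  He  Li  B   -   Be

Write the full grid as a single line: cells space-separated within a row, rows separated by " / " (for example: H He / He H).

Li B H Be He / B H Be He Li / H Be He Li B / Be He Li B H / He Li B H Be

(r1,c1) = Li
(r2,c1) = B
(r2,c5) = Li
(r3,c3) = He
(r3,c4) = Li
(r4,c1) = Be
(r4,c2) = He
(r4,c3) = Li
(r5,c4) = H
(r2,c2) = H
(r2,c4) = He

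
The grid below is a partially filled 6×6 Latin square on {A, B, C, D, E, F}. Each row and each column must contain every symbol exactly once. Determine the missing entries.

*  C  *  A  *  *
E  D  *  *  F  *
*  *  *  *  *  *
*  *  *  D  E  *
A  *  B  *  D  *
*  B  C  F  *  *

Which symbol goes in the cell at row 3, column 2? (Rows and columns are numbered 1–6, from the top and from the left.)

F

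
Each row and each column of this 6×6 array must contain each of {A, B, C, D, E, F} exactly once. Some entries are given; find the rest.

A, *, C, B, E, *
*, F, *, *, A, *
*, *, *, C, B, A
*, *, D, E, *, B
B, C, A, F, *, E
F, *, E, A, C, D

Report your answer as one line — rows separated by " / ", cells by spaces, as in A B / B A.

A D C B E F / E F B D A C / D E F C B A / C A D E F B / B C A F D E / F B E A C D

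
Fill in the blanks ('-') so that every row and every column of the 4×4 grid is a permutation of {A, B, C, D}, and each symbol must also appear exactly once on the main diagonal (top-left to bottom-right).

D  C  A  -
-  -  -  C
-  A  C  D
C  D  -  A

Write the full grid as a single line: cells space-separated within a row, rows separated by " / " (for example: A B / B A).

(r1,c4): row 1 has {A,C,D}; column 4 has {A,C,D}, so it must be B.
(r2,c2): row 2 has {C}; column 2 has {A,C,D}; the diagonal has {A,C,D}, so it must be B.
(r2,c3): row 2 has {B,C}; column 3 has {A,C}, so it must be D.
(r3,c1): row 3 has {A,C,D}; column 1 has {C,D}, so it must be B.
(r4,c3): row 4 has {A,C,D}; column 3 has {A,C,D}, so it must be B.
(r2,c1): row 2 has {B,C,D}; column 1 has {B,C,D}, so it must be A.

D C A B / A B D C / B A C D / C D B A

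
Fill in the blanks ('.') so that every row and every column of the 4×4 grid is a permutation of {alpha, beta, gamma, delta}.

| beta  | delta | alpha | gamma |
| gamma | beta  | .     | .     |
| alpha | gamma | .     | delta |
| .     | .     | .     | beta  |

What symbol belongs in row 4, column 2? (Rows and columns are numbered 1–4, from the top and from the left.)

alpha

row 2 has {beta,gamma}; column 3 has {alpha} — only delta is left for (r2,c3).
row 2 has {beta,gamma,delta}; column 4 has {beta,gamma,delta} — only alpha is left for (r2,c4).
row 3 has {alpha,gamma,delta}; column 3 has {alpha,delta} — only beta is left for (r3,c3).
row 4 has {beta}; column 1 has {alpha,beta,gamma} — only delta is left for (r4,c1).
row 4 has {beta,delta}; column 2 has {beta,gamma,delta} — only alpha is left for (r4,c2).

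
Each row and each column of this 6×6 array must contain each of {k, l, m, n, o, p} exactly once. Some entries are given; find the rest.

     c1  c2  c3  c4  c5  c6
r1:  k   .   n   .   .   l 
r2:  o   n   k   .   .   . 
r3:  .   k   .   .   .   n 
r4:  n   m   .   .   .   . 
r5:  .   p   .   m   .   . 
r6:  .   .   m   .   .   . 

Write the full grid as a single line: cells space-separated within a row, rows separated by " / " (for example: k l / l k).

k o n p m l / o n k l p m / m k p o l n / n m l k o p / l p o m n k / p l m n k o

At row 1, column 2: row 1 has {k,l,n}; column 2 has {k,m,n,p}; that leaves o.
At row 1, column 4: row 1 has {k,l,n,o}; column 4 has {m}; that leaves p.
At row 1, column 5: row 1 has {k,l,n,o,p}; column 5 is empty so far; that leaves m.
At row 2, column 4: row 2 has {k,n,o}; column 4 has {m,p}; that leaves l.
At row 2, column 5: row 2 has {k,l,n,o}; column 5 has {m}; that leaves p.
At row 2, column 6: row 2 has {k,l,n,o,p}; column 6 has {l,n}; that leaves m.
At row 3, column 4: row 3 has {k,n}; column 4 has {l,m,p}; that leaves o.
At row 3, column 5: row 3 has {k,n,o}; column 5 has {m,p}; that leaves l.
At row 4, column 4: row 4 has {m,n}; column 4 has {l,m,o,p}; that leaves k.
At row 4, column 5: row 4 has {k,m,n}; column 5 has {l,m,p}; that leaves o.
At row 4, column 6: row 4 has {k,m,n,o}; column 6 has {l,m,n}; that leaves p.
At row 5, column 1: row 5 has {m,p}; column 1 has {k,n,o}; that leaves l.
At row 5, column 3: row 5 has {l,m,p}; column 3 has {k,m,n}; that leaves o.
At row 5, column 6: row 5 has {l,m,o,p}; column 6 has {l,m,n,p}; that leaves k.
At row 6, column 1: row 6 has {m}; column 1 has {k,l,n,o}; that leaves p.
At row 6, column 2: row 6 has {m,p}; column 2 has {k,m,n,o,p}; that leaves l.
At row 6, column 4: row 6 has {l,m,p}; column 4 has {k,l,m,o,p}; that leaves n.
At row 6, column 5: row 6 has {l,m,n,p}; column 5 has {l,m,o,p}; that leaves k.
At row 6, column 6: row 6 has {k,l,m,n,p}; column 6 has {k,l,m,n,p}; that leaves o.
At row 3, column 1: row 3 has {k,l,n,o}; column 1 has {k,l,n,o,p}; that leaves m.
At row 3, column 3: row 3 has {k,l,m,n,o}; column 3 has {k,m,n,o}; that leaves p.
At row 4, column 3: row 4 has {k,m,n,o,p}; column 3 has {k,m,n,o,p}; that leaves l.
At row 5, column 5: row 5 has {k,l,m,o,p}; column 5 has {k,l,m,o,p}; that leaves n.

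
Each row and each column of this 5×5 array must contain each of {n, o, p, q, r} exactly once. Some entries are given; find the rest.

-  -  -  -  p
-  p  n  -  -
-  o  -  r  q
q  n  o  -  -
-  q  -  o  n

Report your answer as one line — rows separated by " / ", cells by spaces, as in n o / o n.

(r1,c2) = r
(r1,c3) = q
(r1,c4) = n
(r2,c4) = q
(r3,c3) = p
(r4,c4) = p
(r4,c5) = r
(r5,c3) = r
(r1,c1) = o
(r2,c1) = r
(r2,c5) = o
(r3,c1) = n
(r5,c1) = p

o r q n p / r p n q o / n o p r q / q n o p r / p q r o n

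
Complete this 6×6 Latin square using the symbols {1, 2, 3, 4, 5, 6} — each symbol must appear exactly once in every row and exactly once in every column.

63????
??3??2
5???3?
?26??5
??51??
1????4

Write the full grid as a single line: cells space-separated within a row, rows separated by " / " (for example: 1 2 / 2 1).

(r1,c6): row 1 has {3,6}; column 6 has {2,4,5}, so it must be 1.
(r2,c1): row 2 has {2,3}; column 1 has {1,5,6}, so it must be 4.
(r3,c6): row 3 has {3,5}; column 6 has {1,2,4,5}, so it must be 6.
(r4,c1): row 4 has {2,5,6}; column 1 has {1,4,5,6}, so it must be 3.
(r4,c4): row 4 has {2,3,5,6}; column 4 has {1}, so it must be 4.
(r4,c5): row 4 has {2,3,4,5,6}; column 5 has {3}, so it must be 1.
(r5,c1): row 5 has {1,5}; column 1 has {1,3,4,5,6}, so it must be 2.
(r5,c6): row 5 has {1,2,5}; column 6 has {1,2,4,5,6}, so it must be 3.
(r6,c3): row 6 has {1,4}; column 3 has {3,5,6}, so it must be 2.
(r1,c3): row 1 has {1,3,6}; column 3 has {2,3,5,6}, so it must be 4.
(r3,c3): row 3 has {3,5,6}; column 3 has {2,3,4,5,6}, so it must be 1.
(r3,c4): row 3 has {1,3,5,6}; column 4 has {1,4}, so it must be 2.
(r1,c4): row 1 has {1,3,4,6}; column 4 has {1,2,4}, so it must be 5.
(r1,c5): row 1 has {1,3,4,5,6}; column 5 has {1,3}, so it must be 2.
(r2,c4): row 2 has {2,3,4}; column 4 has {1,2,4,5}, so it must be 6.
(r2,c5): row 2 has {2,3,4,6}; column 5 has {1,2,3}, so it must be 5.
(r3,c2): row 3 has {1,2,3,5,6}; column 2 has {2,3}, so it must be 4.
(r5,c2): row 5 has {1,2,3,5}; column 2 has {2,3,4}, so it must be 6.
(r5,c5): row 5 has {1,2,3,5,6}; column 5 has {1,2,3,5}, so it must be 4.
(r6,c2): row 6 has {1,2,4}; column 2 has {2,3,4,6}, so it must be 5.
(r6,c4): row 6 has {1,2,4,5}; column 4 has {1,2,4,5,6}, so it must be 3.
(r6,c5): row 6 has {1,2,3,4,5}; column 5 has {1,2,3,4,5}, so it must be 6.
(r2,c2): row 2 has {2,3,4,5,6}; column 2 has {2,3,4,5,6}, so it must be 1.

6 3 4 5 2 1 / 4 1 3 6 5 2 / 5 4 1 2 3 6 / 3 2 6 4 1 5 / 2 6 5 1 4 3 / 1 5 2 3 6 4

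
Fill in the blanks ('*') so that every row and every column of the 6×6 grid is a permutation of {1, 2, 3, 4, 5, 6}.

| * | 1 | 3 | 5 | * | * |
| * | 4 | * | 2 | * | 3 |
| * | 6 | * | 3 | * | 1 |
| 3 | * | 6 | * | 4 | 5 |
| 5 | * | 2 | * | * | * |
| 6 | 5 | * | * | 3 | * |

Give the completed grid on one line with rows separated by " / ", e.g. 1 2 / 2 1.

(r2,c1) = 1
(r2,c3) = 5
(r2,c5) = 6
(r3,c3) = 4
(r4,c2) = 2
(r4,c4) = 1
(r5,c2) = 3
(r5,c5) = 1
(r6,c3) = 1
(r6,c4) = 4
(r6,c6) = 2
(r1,c5) = 2
(r3,c1) = 2
(r3,c5) = 5
(r5,c4) = 6
(r5,c6) = 4
(r1,c1) = 4
(r1,c6) = 6

4 1 3 5 2 6 / 1 4 5 2 6 3 / 2 6 4 3 5 1 / 3 2 6 1 4 5 / 5 3 2 6 1 4 / 6 5 1 4 3 2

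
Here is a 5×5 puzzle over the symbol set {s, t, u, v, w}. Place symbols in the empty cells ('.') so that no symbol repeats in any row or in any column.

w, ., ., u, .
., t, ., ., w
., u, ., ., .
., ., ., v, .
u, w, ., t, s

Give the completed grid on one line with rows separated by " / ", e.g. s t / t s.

w v s u t / v t u s w / s u t w v / t s w v u / u w v t s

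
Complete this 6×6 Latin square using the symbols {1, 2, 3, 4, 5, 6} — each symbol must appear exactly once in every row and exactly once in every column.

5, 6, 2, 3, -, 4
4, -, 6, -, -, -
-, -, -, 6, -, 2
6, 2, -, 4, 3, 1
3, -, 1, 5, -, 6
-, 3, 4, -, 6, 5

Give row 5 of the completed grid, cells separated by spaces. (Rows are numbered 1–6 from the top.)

3 4 1 5 2 6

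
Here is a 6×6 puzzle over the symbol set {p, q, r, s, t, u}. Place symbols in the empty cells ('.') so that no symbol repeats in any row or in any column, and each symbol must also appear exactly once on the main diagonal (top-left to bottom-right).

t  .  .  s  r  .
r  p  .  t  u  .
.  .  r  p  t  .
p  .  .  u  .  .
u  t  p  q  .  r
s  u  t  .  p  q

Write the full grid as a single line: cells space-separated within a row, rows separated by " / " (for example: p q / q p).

t q u s r p / r p q t u s / q s r p t u / p r s u q t / u t p q s r / s u t r p q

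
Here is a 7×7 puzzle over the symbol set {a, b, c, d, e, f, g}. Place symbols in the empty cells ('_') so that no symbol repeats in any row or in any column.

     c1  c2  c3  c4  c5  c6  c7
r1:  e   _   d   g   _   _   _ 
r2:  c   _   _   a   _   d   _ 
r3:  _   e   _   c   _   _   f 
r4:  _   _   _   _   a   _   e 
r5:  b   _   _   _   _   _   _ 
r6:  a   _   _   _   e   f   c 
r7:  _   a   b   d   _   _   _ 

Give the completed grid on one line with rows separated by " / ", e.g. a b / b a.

e f d g b c a / c g e a f d b / g e a c d b f / d b c f a g e / b c f e g a d / a d g b e f c / f a b d c e g

(r6,c3): row 6 has {a,c,e,f}; column 3 has {b,d}, so it must be g.
(r6,c4): row 6 has {a,c,e,f,g}; column 4 has {a,c,d,g}, so it must be b.
(r7,c7): row 7 has {a,b,d}; column 7 has {c,e,f}, so it must be g.
(r2,c7): row 2 has {a,c,d}; column 7 has {c,e,f,g}, so it must be b.
(r3,c3): row 3 has {c,e,f}; column 3 has {b,d,g}, so it must be a.
(r4,c4): row 4 has {a,e}; column 4 has {a,b,c,d,g}, so it must be f.
(r5,c4): row 5 has {b}; column 4 has {a,b,c,d,f,g}, so it must be e.
(r6,c2): row 6 has {a,b,c,e,f,g}; column 2 has {a,e}, so it must be d.
(r7,c1): row 7 has {a,b,d,g}; column 1 has {a,b,c,e}, so it must be f.
(r7,c5): row 7 has {a,b,d,f,g}; column 5 has {a,e}, so it must be c.
(r7,c6): row 7 has {a,b,c,d,f,g}; column 6 has {d,f}, so it must be e.
(r1,c7): row 1 has {d,e,g}; column 7 has {b,c,e,f,g}, so it must be a.
(r4,c3): row 4 has {a,e,f}; column 3 has {a,b,d,g}, so it must be c.
(r5,c3): row 5 has {b,e}; column 3 has {a,b,c,d,g}, so it must be f.
(r5,c7): row 5 has {b,e,f}; column 7 has {a,b,c,e,f,g}, so it must be d.
(r2,c3): row 2 has {a,b,c,d}; column 3 has {a,b,c,d,f,g}, so it must be e.
(r5,c5): row 5 has {b,d,e,f}; column 5 has {a,c,e}, so it must be g.
(r2,c5): row 2 has {a,b,c,d,e}; column 5 has {a,c,e,g}, so it must be f.
(r5,c2): row 5 has {b,d,e,f,g}; column 2 has {a,d,e}, so it must be c.
(r5,c6): row 5 has {b,c,d,e,f,g}; column 6 has {d,e,f}, so it must be a.
(r1,c5): row 1 has {a,d,e,g}; column 5 has {a,c,e,f,g}, so it must be b.
(r1,c6): row 1 has {a,b,d,e,g}; column 6 has {a,d,e,f}, so it must be c.
(r2,c2): row 2 has {a,b,c,d,e,f}; column 2 has {a,c,d,e}, so it must be g.
(r3,c5): row 3 has {a,c,e,f}; column 5 has {a,b,c,e,f,g}, so it must be d.
(r4,c2): row 4 has {a,c,e,f}; column 2 has {a,c,d,e,g}, so it must be b.
(r4,c6): row 4 has {a,b,c,e,f}; column 6 has {a,c,d,e,f}, so it must be g.
(r1,c2): row 1 has {a,b,c,d,e,g}; column 2 has {a,b,c,d,e,g}, so it must be f.
(r3,c1): row 3 has {a,c,d,e,f}; column 1 has {a,b,c,e,f}, so it must be g.
(r3,c6): row 3 has {a,c,d,e,f,g}; column 6 has {a,c,d,e,f,g}, so it must be b.
(r4,c1): row 4 has {a,b,c,e,f,g}; column 1 has {a,b,c,e,f,g}, so it must be d.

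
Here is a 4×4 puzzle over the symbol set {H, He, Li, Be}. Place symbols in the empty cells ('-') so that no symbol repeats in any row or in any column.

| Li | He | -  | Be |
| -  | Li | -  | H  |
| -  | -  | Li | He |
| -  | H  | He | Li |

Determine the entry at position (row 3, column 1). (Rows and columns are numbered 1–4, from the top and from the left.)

H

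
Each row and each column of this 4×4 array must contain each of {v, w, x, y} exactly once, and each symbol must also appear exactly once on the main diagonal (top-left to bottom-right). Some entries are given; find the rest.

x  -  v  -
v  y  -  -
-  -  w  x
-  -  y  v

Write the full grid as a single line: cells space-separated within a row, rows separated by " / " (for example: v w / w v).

x w v y / v y x w / y v w x / w x y v

(r1,c2) = w
(r1,c4) = y
(r2,c3) = x
(r2,c4) = w
(r3,c1) = y
(r3,c2) = v
(r4,c1) = w
(r4,c2) = x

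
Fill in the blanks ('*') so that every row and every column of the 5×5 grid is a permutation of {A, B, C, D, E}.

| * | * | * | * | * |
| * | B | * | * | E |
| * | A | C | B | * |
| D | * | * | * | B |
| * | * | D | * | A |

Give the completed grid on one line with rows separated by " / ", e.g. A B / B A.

row 2 has {B,E}; column 3 has {C,D} — only A is left for (r2,c3).
row 3 has {A,B,C}; column 1 has {D} — only E is left for (r3,c1).
row 3 has {A,B,C,E}; column 5 has {A,B,E} — only D is left for (r3,c5).
row 4 has {B,D}; column 3 has {A,C,D} — only E is left for (r4,c3).
row 1 is empty so far; column 3 has {A,C,D,E} — only B is left for (r1,c3).
row 1 has {B}; column 5 has {A,B,D,E} — only C is left for (r1,c5).
row 2 has {A,B,E}; column 1 has {D,E} — only C is left for (r2,c1).
row 2 has {A,B,C,E}; column 4 has {B} — only D is left for (r2,c4).
row 4 has {B,D,E}; column 2 has {A,B} — only C is left for (r4,c2).
row 4 has {B,C,D,E}; column 4 has {B,D} — only A is left for (r4,c4).
row 5 has {A,D}; column 1 has {C,D,E} — only B is left for (r5,c1).
row 5 has {A,B,D}; column 2 has {A,B,C} — only E is left for (r5,c2).
row 5 has {A,B,D,E}; column 4 has {A,B,D} — only C is left for (r5,c4).
row 1 has {B,C}; column 1 has {B,C,D,E} — only A is left for (r1,c1).
row 1 has {A,B,C}; column 2 has {A,B,C,E} — only D is left for (r1,c2).
row 1 has {A,B,C,D}; column 4 has {A,B,C,D} — only E is left for (r1,c4).

A D B E C / C B A D E / E A C B D / D C E A B / B E D C A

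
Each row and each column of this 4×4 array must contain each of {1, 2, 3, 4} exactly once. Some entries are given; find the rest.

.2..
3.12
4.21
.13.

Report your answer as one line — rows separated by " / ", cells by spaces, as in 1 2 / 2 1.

1 2 4 3 / 3 4 1 2 / 4 3 2 1 / 2 1 3 4

At row 1, column 1: row 1 has {2}; column 1 has {3,4}; that leaves 1.
At row 1, column 3: row 1 has {1,2}; column 3 has {1,2,3}; that leaves 4.
At row 1, column 4: row 1 has {1,2,4}; column 4 has {1,2}; that leaves 3.
At row 2, column 2: row 2 has {1,2,3}; column 2 has {1,2}; that leaves 4.
At row 3, column 2: row 3 has {1,2,4}; column 2 has {1,2,4}; that leaves 3.
At row 4, column 1: row 4 has {1,3}; column 1 has {1,3,4}; that leaves 2.
At row 4, column 4: row 4 has {1,2,3}; column 4 has {1,2,3}; that leaves 4.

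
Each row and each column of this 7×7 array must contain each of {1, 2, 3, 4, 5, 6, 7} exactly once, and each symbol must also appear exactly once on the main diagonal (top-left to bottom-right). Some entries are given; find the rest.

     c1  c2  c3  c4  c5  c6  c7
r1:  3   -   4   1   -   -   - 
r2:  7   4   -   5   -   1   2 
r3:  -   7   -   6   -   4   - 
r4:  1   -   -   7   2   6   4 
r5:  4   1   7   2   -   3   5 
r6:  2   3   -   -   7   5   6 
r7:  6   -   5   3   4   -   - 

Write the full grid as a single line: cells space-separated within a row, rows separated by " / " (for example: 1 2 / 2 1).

(r1,c7) = 7
(r3,c1) = 5
(r4,c2) = 5
(r4,c3) = 3
(r5,c5) = 6
(r6,c3) = 1
(r6,c4) = 4
(r7,c2) = 2
(r7,c6) = 7
(r7,c7) = 1
(r1,c2) = 6
(r1,c5) = 5
(r1,c6) = 2
(r2,c3) = 6
(r2,c5) = 3
(r3,c3) = 2
(r3,c5) = 1
(r3,c7) = 3

3 6 4 1 5 2 7 / 7 4 6 5 3 1 2 / 5 7 2 6 1 4 3 / 1 5 3 7 2 6 4 / 4 1 7 2 6 3 5 / 2 3 1 4 7 5 6 / 6 2 5 3 4 7 1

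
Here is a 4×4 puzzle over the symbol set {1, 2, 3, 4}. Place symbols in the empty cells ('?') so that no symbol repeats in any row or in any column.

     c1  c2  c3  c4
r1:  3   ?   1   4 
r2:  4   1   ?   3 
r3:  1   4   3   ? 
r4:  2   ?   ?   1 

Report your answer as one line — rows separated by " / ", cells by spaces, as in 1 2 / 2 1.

3 2 1 4 / 4 1 2 3 / 1 4 3 2 / 2 3 4 1

(r1,c2): row 1 has {1,3,4}; column 2 has {1,4}, so it must be 2.
(r2,c3): row 2 has {1,3,4}; column 3 has {1,3}, so it must be 2.
(r3,c4): row 3 has {1,3,4}; column 4 has {1,3,4}, so it must be 2.
(r4,c2): row 4 has {1,2}; column 2 has {1,2,4}, so it must be 3.
(r4,c3): row 4 has {1,2,3}; column 3 has {1,2,3}, so it must be 4.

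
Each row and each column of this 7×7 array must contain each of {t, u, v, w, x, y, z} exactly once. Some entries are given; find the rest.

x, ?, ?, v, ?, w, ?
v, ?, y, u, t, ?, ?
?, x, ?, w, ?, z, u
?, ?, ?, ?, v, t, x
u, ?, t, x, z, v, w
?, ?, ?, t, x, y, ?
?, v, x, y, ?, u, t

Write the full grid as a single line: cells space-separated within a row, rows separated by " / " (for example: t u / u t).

(r2,c6) = x
(r2,c7) = z
(r3,c3) = v
(r3,c5) = y
(r4,c4) = z
(r5,c2) = y
(r6,c7) = v
(r7,c5) = w
(r1,c5) = u
(r1,c7) = y
(r2,c2) = w
(r3,c1) = t
(r4,c2) = u
(r4,c3) = w
(r6,c2) = z
(r6,c3) = u
(r7,c1) = z
(r1,c2) = t
(r1,c3) = z
(r4,c1) = y
(r6,c1) = w

x t z v u w y / v w y u t x z / t x v w y z u / y u w z v t x / u y t x z v w / w z u t x y v / z v x y w u t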